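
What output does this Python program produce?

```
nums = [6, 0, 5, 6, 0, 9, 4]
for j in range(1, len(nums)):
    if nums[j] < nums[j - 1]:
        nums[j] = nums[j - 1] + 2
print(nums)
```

j=1: 0<6, nums[1] = 6+2 = 8 → [6, 8, 5, 6, 0, 9, 4]
j=2: 5<8, nums[2] = 8+2 = 10 → [6, 8, 10, 6, 0, 9, 4]
j=3: 6<10, nums[3] = 10+2 = 12 → [6, 8, 10, 12, 0, 9, 4]
j=4: 0<12, nums[4] = 12+2 = 14 → [6, 8, 10, 12, 14, 9, 4]
j=5: 9<14, nums[5] = 14+2 = 16 → [6, 8, 10, 12, 14, 16, 4]
j=6: 4<16, nums[6] = 16+2 = 18 → [6, 8, 10, 12, 14, 16, 18]

[6, 8, 10, 12, 14, 16, 18]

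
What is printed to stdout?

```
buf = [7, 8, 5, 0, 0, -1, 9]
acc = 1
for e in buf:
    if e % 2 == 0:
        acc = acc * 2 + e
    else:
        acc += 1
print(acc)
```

54

e=7: not even, acc = 1+1 = 2
e=8: even, acc = 2*2+8 = 12
e=5: not even, acc = 12+1 = 13
e=0: even, acc = 13*2+0 = 26
e=0: even, acc = 26*2+0 = 52
e=-1: not even, acc = 52+1 = 53
e=9: not even, acc = 53+1 = 54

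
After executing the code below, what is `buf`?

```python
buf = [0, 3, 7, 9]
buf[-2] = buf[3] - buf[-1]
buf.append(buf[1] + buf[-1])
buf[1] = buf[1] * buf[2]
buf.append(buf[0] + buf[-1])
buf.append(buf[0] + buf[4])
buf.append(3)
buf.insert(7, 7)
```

buf[-2] = buf[3]-buf[-1] = 9-9 = 0 → [0, 3, 0, 9]
append buf[1]+buf[-1] = 3+9 = 12 → [0, 3, 0, 9, 12]
buf[1] = buf[1]*buf[2] = 3*0 = 0 → [0, 0, 0, 9, 12]
append buf[0]+buf[-1] = 0+12 = 12 → [0, 0, 0, 9, 12, 12]
append buf[0]+buf[4] = 0+12 = 12 → [0, 0, 0, 9, 12, 12, 12]
append 3 → [0, 0, 0, 9, 12, 12, 12, 3]
insert 7 at 7 → [0, 0, 0, 9, 12, 12, 12, 7, 3]

[0, 0, 0, 9, 12, 12, 12, 7, 3]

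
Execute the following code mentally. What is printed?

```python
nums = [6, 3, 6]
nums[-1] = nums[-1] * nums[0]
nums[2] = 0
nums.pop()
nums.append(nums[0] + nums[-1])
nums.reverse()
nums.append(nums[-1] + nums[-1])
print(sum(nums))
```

30

nums[-1] = nums[-1]*nums[0] = 6*6 = 36 → [6, 3, 36]
nums[2] = 0 → [6, 3, 0]
pop() removes 0 → [6, 3]
append nums[0]+nums[-1] = 6+3 = 9 → [6, 3, 9]
reverse → [9, 3, 6]
append nums[-1]+nums[-1] = 6+6 = 12 → [9, 3, 6, 12]
sum = 30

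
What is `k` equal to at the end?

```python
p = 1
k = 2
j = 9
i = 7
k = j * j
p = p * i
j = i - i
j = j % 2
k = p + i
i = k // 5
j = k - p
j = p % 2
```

14

k = 9*9 = 81
p = 1*7 = 7
j = 7-7 = 0
j = 0%2 = 0
k = 7+7 = 14
i = 14//5 = 2
j = 14-7 = 7
j = 7%2 = 1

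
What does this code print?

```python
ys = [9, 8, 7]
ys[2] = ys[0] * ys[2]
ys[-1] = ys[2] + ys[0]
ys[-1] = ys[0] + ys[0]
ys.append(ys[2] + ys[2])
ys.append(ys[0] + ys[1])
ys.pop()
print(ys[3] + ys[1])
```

44

ys[2] = ys[0]*ys[2] = 9*7 = 63 → [9, 8, 63]
ys[-1] = ys[2]+ys[0] = 63+9 = 72 → [9, 8, 72]
ys[-1] = ys[0]+ys[0] = 9+9 = 18 → [9, 8, 18]
append ys[2]+ys[2] = 18+18 = 36 → [9, 8, 18, 36]
append ys[0]+ys[1] = 9+8 = 17 → [9, 8, 18, 36, 17]
pop() removes 17 → [9, 8, 18, 36]
ys[3]+ys[1] = 36+8 = 44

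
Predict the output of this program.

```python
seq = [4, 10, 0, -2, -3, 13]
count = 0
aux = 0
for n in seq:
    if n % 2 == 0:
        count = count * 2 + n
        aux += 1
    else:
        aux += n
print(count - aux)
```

56

n=4: even, count = 0*2+4 = 4; aux=1
n=10: even, count = 4*2+10 = 18; aux=2
n=0: even, count = 18*2+0 = 36; aux=3
n=-2: even, count = 36*2+(-2) = 70; aux=4
n=-3: not even; aux=1
n=13: not even; aux=14
count-aux = 70-14 = 56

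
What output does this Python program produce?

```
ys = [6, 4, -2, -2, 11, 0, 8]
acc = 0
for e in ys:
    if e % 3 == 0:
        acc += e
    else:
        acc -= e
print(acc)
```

e=6: %3==0, acc = 0+6 = 6
e=4: not %3==0, acc = 6-4 = 2
e=-2: not %3==0, acc = 2-(-2) = 4
e=-2: not %3==0, acc = 4-(-2) = 6
e=11: not %3==0, acc = 6-11 = -5
e=0: %3==0, acc = (-5)+0 = -5
e=8: not %3==0, acc = (-5)-8 = -13

-13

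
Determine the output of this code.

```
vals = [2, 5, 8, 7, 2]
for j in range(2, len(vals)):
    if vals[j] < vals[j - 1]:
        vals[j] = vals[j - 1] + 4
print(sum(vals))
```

43

j=2: 8>=5, unchanged → [2, 5, 8, 7, 2]
j=3: 7<8, vals[3] = 8+4 = 12 → [2, 5, 8, 12, 2]
j=4: 2<12, vals[4] = 12+4 = 16 → [2, 5, 8, 12, 16]
sum = 43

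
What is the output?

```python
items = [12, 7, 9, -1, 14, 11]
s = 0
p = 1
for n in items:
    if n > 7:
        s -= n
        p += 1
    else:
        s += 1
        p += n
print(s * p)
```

-484

n=12: >7, s = 0-12 = -12; p=2
n=7: not >7, s = (-12)+1 = -11; p=9
n=9: >7, s = (-11)-9 = -20; p=10
n=-1: not >7, s = (-20)+1 = -19; p=9
n=14: >7, s = (-19)-14 = -33; p=10
n=11: >7, s = (-33)-11 = -44; p=11
s*p = (-44)*11 = -484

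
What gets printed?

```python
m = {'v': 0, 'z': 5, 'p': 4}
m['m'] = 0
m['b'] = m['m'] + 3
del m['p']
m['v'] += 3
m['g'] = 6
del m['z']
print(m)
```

m['m'] = 0 → {'v': 0, 'z': 5, 'p': 4, 'm': 0}
m['b'] = m['m']+3 = 3 → {'v': 0, 'z': 5, 'p': 4, 'm': 0, 'b': 3}
del 'p' → {'v': 0, 'z': 5, 'm': 0, 'b': 3}
m['v'] = 0+3 = 3 → {'v': 3, 'z': 5, 'm': 0, 'b': 3}
m['g'] = 6 → {'v': 3, 'z': 5, 'm': 0, 'b': 3, 'g': 6}
del 'z' → {'v': 3, 'm': 0, 'b': 3, 'g': 6}

{'v': 3, 'm': 0, 'b': 3, 'g': 6}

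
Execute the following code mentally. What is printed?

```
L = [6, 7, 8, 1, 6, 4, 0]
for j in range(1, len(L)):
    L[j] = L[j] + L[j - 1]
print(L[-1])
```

j=1: L[1] = 7+6 = 13 → [6, 13, 8, 1, 6, 4, 0]
j=2: L[2] = 8+13 = 21 → [6, 13, 21, 1, 6, 4, 0]
j=3: L[3] = 1+21 = 22 → [6, 13, 21, 22, 6, 4, 0]
j=4: L[4] = 6+22 = 28 → [6, 13, 21, 22, 28, 4, 0]
j=5: L[5] = 4+28 = 32 → [6, 13, 21, 22, 28, 32, 0]
j=6: L[6] = 0+32 = 32 → [6, 13, 21, 22, 28, 32, 32]

32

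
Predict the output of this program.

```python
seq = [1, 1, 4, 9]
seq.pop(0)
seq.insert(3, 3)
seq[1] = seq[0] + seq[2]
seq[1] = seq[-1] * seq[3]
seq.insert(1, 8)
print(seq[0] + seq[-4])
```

9

pop(0) removes 1 → [1, 4, 9]
insert 3 at 3 → [1, 4, 9, 3]
seq[1] = seq[0]+seq[2] = 1+9 = 10 → [1, 10, 9, 3]
seq[1] = seq[-1]*seq[3] = 3*3 = 9 → [1, 9, 9, 3]
insert 8 at 1 → [1, 8, 9, 9, 3]
seq[0]+seq[-4] = 1+8 = 9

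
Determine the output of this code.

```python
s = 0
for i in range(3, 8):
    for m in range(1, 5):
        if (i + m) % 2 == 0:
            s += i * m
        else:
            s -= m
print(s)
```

94

i=3,m=1: even sum, s = 0+3 = 3
i=3,m=2: odd sum, s = 3-2 = 1
i=3,m=3: even sum, s = 1+9 = 10
i=3,m=4: odd sum, s = 10-4 = 6
i=4,m=1: odd sum, s = 6-1 = 5
i=4,m=2: even sum, s = 5+8 = 13
i=4,m=3: odd sum, s = 13-3 = 10
i=4,m=4: even sum, s = 10+16 = 26
i=5,m=1: even sum, s = 26+5 = 31
i=5,m=2: odd sum, s = 31-2 = 29
i=5,m=3: even sum, s = 29+15 = 44
i=5,m=4: odd sum, s = 44-4 = 40
i=6,m=1: odd sum, s = 40-1 = 39
i=6,m=2: even sum, s = 39+12 = 51
i=6,m=3: odd sum, s = 51-3 = 48
i=6,m=4: even sum, s = 48+24 = 72
i=7,m=1: even sum, s = 72+7 = 79
i=7,m=2: odd sum, s = 79-2 = 77
i=7,m=3: even sum, s = 77+21 = 98
i=7,m=4: odd sum, s = 98-4 = 94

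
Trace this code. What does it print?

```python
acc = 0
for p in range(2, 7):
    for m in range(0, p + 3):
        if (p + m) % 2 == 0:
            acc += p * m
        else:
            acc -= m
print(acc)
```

240

p=2,m=0: even sum, acc = 0+0 = 0
p=2,m=1: odd sum, acc = 0-1 = -1
p=2,m=2: even sum, acc = (-1)+4 = 3
p=2,m=3: odd sum, acc = 3-3 = 0
p=2,m=4: even sum, acc = 0+8 = 8
p=3,m=0: odd sum, acc = 8-0 = 8
p=3,m=1: even sum, acc = 8+3 = 11
p=3,m=2: odd sum, acc = 11-2 = 9
p=3,m=3: even sum, acc = 9+9 = 18
p=3,m=4: odd sum, acc = 18-4 = 14
p=3,m=5: even sum, acc = 14+15 = 29
p=4,m=0: even sum, acc = 29+0 = 29
p=4,m=1: odd sum, acc = 29-1 = 28
p=4,m=2: even sum, acc = 28+8 = 36
p=4,m=3: odd sum, acc = 36-3 = 33
p=4,m=4: even sum, acc = 33+16 = 49
p=4,m=5: odd sum, acc = 49-5 = 44
p=4,m=6: even sum, acc = 44+24 = 68
p=5,m=0: odd sum, acc = 68-0 = 68
p=5,m=1: even sum, acc = 68+5 = 73
p=5,m=2: odd sum, acc = 73-2 = 71
p=5,m=3: even sum, acc = 71+15 = 86
p=5,m=4: odd sum, acc = 86-4 = 82
p=5,m=5: even sum, acc = 82+25 = 107
p=5,m=6: odd sum, acc = 107-6 = 101
p=5,m=7: even sum, acc = 101+35 = 136
p=6,m=0: even sum, acc = 136+0 = 136
p=6,m=1: odd sum, acc = 136-1 = 135
p=6,m=2: even sum, acc = 135+12 = 147
p=6,m=3: odd sum, acc = 147-3 = 144
p=6,m=4: even sum, acc = 144+24 = 168
p=6,m=5: odd sum, acc = 168-5 = 163
p=6,m=6: even sum, acc = 163+36 = 199
p=6,m=7: odd sum, acc = 199-7 = 192
p=6,m=8: even sum, acc = 192+48 = 240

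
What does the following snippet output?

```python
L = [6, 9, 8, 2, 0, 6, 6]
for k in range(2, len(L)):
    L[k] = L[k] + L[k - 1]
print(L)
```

k=2: L[2] = 8+9 = 17 → [6, 9, 17, 2, 0, 6, 6]
k=3: L[3] = 2+17 = 19 → [6, 9, 17, 19, 0, 6, 6]
k=4: L[4] = 0+19 = 19 → [6, 9, 17, 19, 19, 6, 6]
k=5: L[5] = 6+19 = 25 → [6, 9, 17, 19, 19, 25, 6]
k=6: L[6] = 6+25 = 31 → [6, 9, 17, 19, 19, 25, 31]

[6, 9, 17, 19, 19, 25, 31]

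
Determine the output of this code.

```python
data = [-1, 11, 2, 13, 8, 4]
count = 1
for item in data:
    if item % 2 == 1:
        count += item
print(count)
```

24

item=-1: odd, count = 1+(-1) = 0
item=11: odd, count = 0+11 = 11
item=2: not odd
item=13: odd, count = 11+13 = 24
item=8: not odd
item=4: not odd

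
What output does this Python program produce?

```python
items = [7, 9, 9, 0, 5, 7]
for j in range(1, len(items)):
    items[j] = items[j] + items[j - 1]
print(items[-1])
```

j=1: items[1] = 9+7 = 16 → [7, 16, 9, 0, 5, 7]
j=2: items[2] = 9+16 = 25 → [7, 16, 25, 0, 5, 7]
j=3: items[3] = 0+25 = 25 → [7, 16, 25, 25, 5, 7]
j=4: items[4] = 5+25 = 30 → [7, 16, 25, 25, 30, 7]
j=5: items[5] = 7+30 = 37 → [7, 16, 25, 25, 30, 37]

37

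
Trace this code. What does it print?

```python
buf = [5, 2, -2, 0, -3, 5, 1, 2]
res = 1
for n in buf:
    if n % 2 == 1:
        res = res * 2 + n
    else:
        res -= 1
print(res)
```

30

n=5: odd, res = 1*2+5 = 7
n=2: not odd, res = 7-1 = 6
n=-2: not odd, res = 6-1 = 5
n=0: not odd, res = 5-1 = 4
n=-3: odd, res = 4*2+(-3) = 5
n=5: odd, res = 5*2+5 = 15
n=1: odd, res = 15*2+1 = 31
n=2: not odd, res = 31-1 = 30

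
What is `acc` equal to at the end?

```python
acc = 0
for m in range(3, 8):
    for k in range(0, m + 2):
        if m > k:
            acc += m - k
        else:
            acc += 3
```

110

m=3,k=0: 3>0, acc = 0+3 = 3
m=3,k=1: 3>1, acc = 3+2 = 5
m=3,k=2: 3>2, acc = 5+1 = 6
m=3,k=3: not 3>3, acc = 6+3 = 9
m=3,k=4: not 3>4, acc = 9+3 = 12
m=4,k=0: 4>0, acc = 12+4 = 16
m=4,k=1: 4>1, acc = 16+3 = 19
m=4,k=2: 4>2, acc = 19+2 = 21
m=4,k=3: 4>3, acc = 21+1 = 22
m=4,k=4: not 4>4, acc = 22+3 = 25
m=4,k=5: not 4>5, acc = 25+3 = 28
m=5,k=0: 5>0, acc = 28+5 = 33
m=5,k=1: 5>1, acc = 33+4 = 37
m=5,k=2: 5>2, acc = 37+3 = 40
m=5,k=3: 5>3, acc = 40+2 = 42
m=5,k=4: 5>4, acc = 42+1 = 43
m=5,k=5: not 5>5, acc = 43+3 = 46
m=5,k=6: not 5>6, acc = 46+3 = 49
m=6,k=0: 6>0, acc = 49+6 = 55
m=6,k=1: 6>1, acc = 55+5 = 60
m=6,k=2: 6>2, acc = 60+4 = 64
m=6,k=3: 6>3, acc = 64+3 = 67
m=6,k=4: 6>4, acc = 67+2 = 69
m=6,k=5: 6>5, acc = 69+1 = 70
m=6,k=6: not 6>6, acc = 70+3 = 73
m=6,k=7: not 6>7, acc = 73+3 = 76
m=7,k=0: 7>0, acc = 76+7 = 83
m=7,k=1: 7>1, acc = 83+6 = 89
m=7,k=2: 7>2, acc = 89+5 = 94
m=7,k=3: 7>3, acc = 94+4 = 98
m=7,k=4: 7>4, acc = 98+3 = 101
m=7,k=5: 7>5, acc = 101+2 = 103
m=7,k=6: 7>6, acc = 103+1 = 104
m=7,k=7: not 7>7, acc = 104+3 = 107
m=7,k=8: not 7>8, acc = 107+3 = 110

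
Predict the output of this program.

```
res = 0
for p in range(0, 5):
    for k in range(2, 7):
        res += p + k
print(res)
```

150

p=0,k=2: res = 0+2 = 2
p=0,k=3: res = 2+3 = 5
p=0,k=4: res = 5+4 = 9
p=0,k=5: res = 9+5 = 14
p=0,k=6: res = 14+6 = 20
p=1,k=2: res = 20+3 = 23
p=1,k=3: res = 23+4 = 27
p=1,k=4: res = 27+5 = 32
p=1,k=5: res = 32+6 = 38
p=1,k=6: res = 38+7 = 45
p=2,k=2: res = 45+4 = 49
p=2,k=3: res = 49+5 = 54
p=2,k=4: res = 54+6 = 60
p=2,k=5: res = 60+7 = 67
p=2,k=6: res = 67+8 = 75
p=3,k=2: res = 75+5 = 80
p=3,k=3: res = 80+6 = 86
p=3,k=4: res = 86+7 = 93
p=3,k=5: res = 93+8 = 101
p=3,k=6: res = 101+9 = 110
p=4,k=2: res = 110+6 = 116
p=4,k=3: res = 116+7 = 123
p=4,k=4: res = 123+8 = 131
p=4,k=5: res = 131+9 = 140
p=4,k=6: res = 140+10 = 150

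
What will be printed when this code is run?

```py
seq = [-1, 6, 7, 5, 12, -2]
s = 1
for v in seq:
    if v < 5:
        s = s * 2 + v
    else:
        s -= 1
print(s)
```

v=-1: <5, s = 1*2+(-1) = 1
v=6: not <5, s = 1-1 = 0
v=7: not <5, s = 0-1 = -1
v=5: not <5, s = (-1)-1 = -2
v=12: not <5, s = (-2)-1 = -3
v=-2: <5, s = (-3)*2+(-2) = -8

-8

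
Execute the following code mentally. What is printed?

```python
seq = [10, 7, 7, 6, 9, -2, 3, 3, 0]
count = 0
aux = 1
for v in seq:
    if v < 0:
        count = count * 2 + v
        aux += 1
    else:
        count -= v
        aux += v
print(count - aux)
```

-133

v=10: not <0, count = 0-10 = -10; aux=11
v=7: not <0, count = (-10)-7 = -17; aux=18
v=7: not <0, count = (-17)-7 = -24; aux=25
v=6: not <0, count = (-24)-6 = -30; aux=31
v=9: not <0, count = (-30)-9 = -39; aux=40
v=-2: <0, count = (-39)*2+(-2) = -80; aux=41
v=3: not <0, count = (-80)-3 = -83; aux=44
v=3: not <0, count = (-83)-3 = -86; aux=47
v=0: not <0, count = (-86)-0 = -86; aux=47
count-aux = (-86)-47 = -133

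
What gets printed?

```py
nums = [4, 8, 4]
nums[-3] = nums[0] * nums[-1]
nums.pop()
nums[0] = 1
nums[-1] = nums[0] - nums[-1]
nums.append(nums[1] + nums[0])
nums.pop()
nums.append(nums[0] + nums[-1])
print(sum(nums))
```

-12

nums[-3] = nums[0]*nums[-1] = 4*4 = 16 → [16, 8, 4]
pop() removes 4 → [16, 8]
nums[0] = 1 → [1, 8]
nums[-1] = nums[0]-nums[-1] = 1-8 = -7 → [1, -7]
append nums[1]+nums[0] = (-7)+1 = -6 → [1, -7, -6]
pop() removes -6 → [1, -7]
append nums[0]+nums[-1] = 1+(-7) = -6 → [1, -7, -6]
sum = -12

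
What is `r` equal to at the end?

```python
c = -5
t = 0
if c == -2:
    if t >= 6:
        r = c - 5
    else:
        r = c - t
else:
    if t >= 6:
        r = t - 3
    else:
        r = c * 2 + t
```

c=-5, t=0
c == -2 is False; t >= 6 is False
→ r = c * 2 + t = -10

-10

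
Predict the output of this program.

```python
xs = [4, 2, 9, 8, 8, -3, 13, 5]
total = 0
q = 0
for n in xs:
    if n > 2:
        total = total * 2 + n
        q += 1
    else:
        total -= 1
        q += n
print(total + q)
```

368

n=4: >2, total = 0*2+4 = 4; q=1
n=2: not >2, total = 4-1 = 3; q=3
n=9: >2, total = 3*2+9 = 15; q=4
n=8: >2, total = 15*2+8 = 38; q=5
n=8: >2, total = 38*2+8 = 84; q=6
n=-3: not >2, total = 84-1 = 83; q=3
n=13: >2, total = 83*2+13 = 179; q=4
n=5: >2, total = 179*2+5 = 363; q=5
total+q = 363+5 = 368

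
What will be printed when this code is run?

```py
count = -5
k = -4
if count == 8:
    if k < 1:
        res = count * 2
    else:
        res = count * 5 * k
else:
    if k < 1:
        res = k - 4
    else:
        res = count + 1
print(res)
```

-8

count=-5, k=-4
count == 8 is False; k < 1 is True
→ res = k - 4 = -8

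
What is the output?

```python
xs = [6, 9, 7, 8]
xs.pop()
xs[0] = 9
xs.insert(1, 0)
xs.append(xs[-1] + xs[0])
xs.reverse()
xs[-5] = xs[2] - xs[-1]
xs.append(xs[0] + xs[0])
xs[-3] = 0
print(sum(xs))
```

25

pop() removes 8 → [6, 9, 7]
xs[0] = 9 → [9, 9, 7]
insert 0 at 1 → [9, 0, 9, 7]
append xs[-1]+xs[0] = 7+9 = 16 → [9, 0, 9, 7, 16]
reverse → [16, 7, 9, 0, 9]
xs[-5] = xs[2]-xs[-1] = 9-9 = 0 → [0, 7, 9, 0, 9]
append xs[0]+xs[0] = 0+0 = 0 → [0, 7, 9, 0, 9, 0]
xs[-3] = 0 → [0, 7, 9, 0, 9, 0]
sum = 25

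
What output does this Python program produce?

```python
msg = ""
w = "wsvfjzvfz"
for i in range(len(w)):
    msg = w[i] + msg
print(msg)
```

zfvzjfvsw

i=0: prepend 'w' → 'w'
i=1: prepend 's' → 'sw'
i=2: prepend 'v' → 'vsw'
i=3: prepend 'f' → 'fvsw'
i=4: prepend 'j' → 'jfvsw'
i=5: prepend 'z' → 'zjfvsw'
i=6: prepend 'v' → 'vzjfvsw'
i=7: prepend 'f' → 'fvzjfvsw'
i=8: prepend 'z' → 'zfvzjfvsw'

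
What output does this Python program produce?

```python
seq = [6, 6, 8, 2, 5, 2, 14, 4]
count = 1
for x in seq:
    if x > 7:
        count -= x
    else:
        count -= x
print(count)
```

x=6: not >7, count = 1-6 = -5
x=6: not >7, count = (-5)-6 = -11
x=8: >7, count = (-11)-8 = -19
x=2: not >7, count = (-19)-2 = -21
x=5: not >7, count = (-21)-5 = -26
x=2: not >7, count = (-26)-2 = -28
x=14: >7, count = (-28)-14 = -42
x=4: not >7, count = (-42)-4 = -46

-46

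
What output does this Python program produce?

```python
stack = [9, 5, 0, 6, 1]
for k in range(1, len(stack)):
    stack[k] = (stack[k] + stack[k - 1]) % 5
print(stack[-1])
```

1

k=1: stack[1] = (5+9)%5 = 4 → [9, 4, 0, 6, 1]
k=2: stack[2] = (0+4)%5 = 4 → [9, 4, 4, 6, 1]
k=3: stack[3] = (6+4)%5 = 0 → [9, 4, 4, 0, 1]
k=4: stack[4] = (1+0)%5 = 1 → [9, 4, 4, 0, 1]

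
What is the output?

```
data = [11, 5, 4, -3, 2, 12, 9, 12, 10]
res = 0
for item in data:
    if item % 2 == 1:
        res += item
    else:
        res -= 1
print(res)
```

item=11: odd, res = 0+11 = 11
item=5: odd, res = 11+5 = 16
item=4: not odd, res = 16-1 = 15
item=-3: odd, res = 15+(-3) = 12
item=2: not odd, res = 12-1 = 11
item=12: not odd, res = 11-1 = 10
item=9: odd, res = 10+9 = 19
item=12: not odd, res = 19-1 = 18
item=10: not odd, res = 18-1 = 17

17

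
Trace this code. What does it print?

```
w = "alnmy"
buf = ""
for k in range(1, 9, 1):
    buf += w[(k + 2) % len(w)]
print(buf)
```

k=1: add w[3]='m' → 'm'
k=2: add w[4]='y' → 'my'
k=3: add w[0]='a' → 'mya'
k=4: add w[1]='l' → 'myal'
k=5: add w[2]='n' → 'myaln'
k=6: add w[3]='m' → 'myalnm'
k=7: add w[4]='y' → 'myalnmy'
k=8: add w[0]='a' → 'myalnmya'

myalnmya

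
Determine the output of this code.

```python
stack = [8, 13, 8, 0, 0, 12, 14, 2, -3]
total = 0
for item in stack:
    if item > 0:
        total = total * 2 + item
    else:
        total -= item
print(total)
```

609

item=8: >0, total = 0*2+8 = 8
item=13: >0, total = 8*2+13 = 29
item=8: >0, total = 29*2+8 = 66
item=0: not >0, total = 66-0 = 66
item=0: not >0, total = 66-0 = 66
item=12: >0, total = 66*2+12 = 144
item=14: >0, total = 144*2+14 = 302
item=2: >0, total = 302*2+2 = 606
item=-3: not >0, total = 606-(-3) = 609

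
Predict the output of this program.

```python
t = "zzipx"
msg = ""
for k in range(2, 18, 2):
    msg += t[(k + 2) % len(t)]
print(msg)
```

xzpzixzp

k=2: add t[4]='x' → 'x'
k=4: add t[1]='z' → 'xz'
k=6: add t[3]='p' → 'xzp'
k=8: add t[0]='z' → 'xzpz'
k=10: add t[2]='i' → 'xzpzi'
k=12: add t[4]='x' → 'xzpzix'
k=14: add t[1]='z' → 'xzpzixz'
k=16: add t[3]='p' → 'xzpzixzp'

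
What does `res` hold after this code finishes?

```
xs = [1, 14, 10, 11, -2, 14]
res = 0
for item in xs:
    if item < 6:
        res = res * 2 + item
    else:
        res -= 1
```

item=1: <6, res = 0*2+1 = 1
item=14: not <6, res = 1-1 = 0
item=10: not <6, res = 0-1 = -1
item=11: not <6, res = (-1)-1 = -2
item=-2: <6, res = (-2)*2+(-2) = -6
item=14: not <6, res = (-6)-1 = -7

-7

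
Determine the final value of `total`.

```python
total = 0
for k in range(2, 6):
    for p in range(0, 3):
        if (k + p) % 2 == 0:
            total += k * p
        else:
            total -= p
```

14

k=2,p=0: even sum, total = 0+0 = 0
k=2,p=1: odd sum, total = 0-1 = -1
k=2,p=2: even sum, total = (-1)+4 = 3
k=3,p=0: odd sum, total = 3-0 = 3
k=3,p=1: even sum, total = 3+3 = 6
k=3,p=2: odd sum, total = 6-2 = 4
k=4,p=0: even sum, total = 4+0 = 4
k=4,p=1: odd sum, total = 4-1 = 3
k=4,p=2: even sum, total = 3+8 = 11
k=5,p=0: odd sum, total = 11-0 = 11
k=5,p=1: even sum, total = 11+5 = 16
k=5,p=2: odd sum, total = 16-2 = 14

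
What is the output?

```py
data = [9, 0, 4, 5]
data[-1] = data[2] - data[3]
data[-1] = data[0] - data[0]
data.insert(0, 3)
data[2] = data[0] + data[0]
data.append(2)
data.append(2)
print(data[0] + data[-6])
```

12

data[-1] = data[2]-data[3] = 4-5 = -1 → [9, 0, 4, -1]
data[-1] = data[0]-data[0] = 9-9 = 0 → [9, 0, 4, 0]
insert 3 at 0 → [3, 9, 0, 4, 0]
data[2] = data[0]+data[0] = 3+3 = 6 → [3, 9, 6, 4, 0]
append 2 → [3, 9, 6, 4, 0, 2]
append 2 → [3, 9, 6, 4, 0, 2, 2]
data[0]+data[-6] = 3+9 = 12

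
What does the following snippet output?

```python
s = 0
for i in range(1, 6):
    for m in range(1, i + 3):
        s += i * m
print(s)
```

i=1,m=1: s = 0+1 = 1
i=1,m=2: s = 1+2 = 3
i=1,m=3: s = 3+3 = 6
i=2,m=1: s = 6+2 = 8
i=2,m=2: s = 8+4 = 12
i=2,m=3: s = 12+6 = 18
i=2,m=4: s = 18+8 = 26
i=3,m=1: s = 26+3 = 29
i=3,m=2: s = 29+6 = 35
i=3,m=3: s = 35+9 = 44
i=3,m=4: s = 44+12 = 56
i=3,m=5: s = 56+15 = 71
i=4,m=1: s = 71+4 = 75
i=4,m=2: s = 75+8 = 83
i=4,m=3: s = 83+12 = 95
i=4,m=4: s = 95+16 = 111
i=4,m=5: s = 111+20 = 131
i=4,m=6: s = 131+24 = 155
i=5,m=1: s = 155+5 = 160
i=5,m=2: s = 160+10 = 170
i=5,m=3: s = 170+15 = 185
i=5,m=4: s = 185+20 = 205
i=5,m=5: s = 205+25 = 230
i=5,m=6: s = 230+30 = 260
i=5,m=7: s = 260+35 = 295

295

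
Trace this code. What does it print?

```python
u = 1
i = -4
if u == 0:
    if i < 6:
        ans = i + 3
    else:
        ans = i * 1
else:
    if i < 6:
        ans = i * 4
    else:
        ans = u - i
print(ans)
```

u=1, i=-4
u == 0 is False; i < 6 is True
→ ans = i * 4 = -16

-16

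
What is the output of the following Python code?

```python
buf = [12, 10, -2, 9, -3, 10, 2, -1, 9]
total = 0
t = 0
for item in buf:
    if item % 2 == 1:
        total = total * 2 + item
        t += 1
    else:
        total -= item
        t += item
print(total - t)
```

-337

item=12: not odd, total = 0-12 = -12; t=12
item=10: not odd, total = (-12)-10 = -22; t=22
item=-2: not odd, total = (-22)-(-2) = -20; t=20
item=9: odd, total = (-20)*2+9 = -31; t=21
item=-3: odd, total = (-31)*2+(-3) = -65; t=22
item=10: not odd, total = (-65)-10 = -75; t=32
item=2: not odd, total = (-75)-2 = -77; t=34
item=-1: odd, total = (-77)*2+(-1) = -155; t=35
item=9: odd, total = (-155)*2+9 = -301; t=36
total-t = (-301)-36 = -337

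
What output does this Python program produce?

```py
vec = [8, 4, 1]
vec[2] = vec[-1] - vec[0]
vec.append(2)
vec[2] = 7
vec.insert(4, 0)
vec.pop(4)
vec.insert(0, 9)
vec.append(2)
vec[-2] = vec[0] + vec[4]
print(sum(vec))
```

vec[2] = vec[-1]-vec[0] = 1-8 = -7 → [8, 4, -7]
append 2 → [8, 4, -7, 2]
vec[2] = 7 → [8, 4, 7, 2]
insert 0 at 4 → [8, 4, 7, 2, 0]
pop(4) removes 0 → [8, 4, 7, 2]
insert 9 at 0 → [9, 8, 4, 7, 2]
append 2 → [9, 8, 4, 7, 2, 2]
vec[-2] = vec[0]+vec[4] = 9+2 = 11 → [9, 8, 4, 7, 11, 2]
sum = 41

41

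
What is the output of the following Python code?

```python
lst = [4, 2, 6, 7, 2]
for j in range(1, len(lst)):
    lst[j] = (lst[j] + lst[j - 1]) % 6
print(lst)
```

j=1: lst[1] = (2+4)%6 = 0 → [4, 0, 6, 7, 2]
j=2: lst[2] = (6+0)%6 = 0 → [4, 0, 0, 7, 2]
j=3: lst[3] = (7+0)%6 = 1 → [4, 0, 0, 1, 2]
j=4: lst[4] = (2+1)%6 = 3 → [4, 0, 0, 1, 3]

[4, 0, 0, 1, 3]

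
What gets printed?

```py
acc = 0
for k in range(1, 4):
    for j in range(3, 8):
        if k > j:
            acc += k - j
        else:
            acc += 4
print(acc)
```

60

k=1,j=3: not 1>3, acc = 0+4 = 4
k=1,j=4: not 1>4, acc = 4+4 = 8
k=1,j=5: not 1>5, acc = 8+4 = 12
k=1,j=6: not 1>6, acc = 12+4 = 16
k=1,j=7: not 1>7, acc = 16+4 = 20
k=2,j=3: not 2>3, acc = 20+4 = 24
k=2,j=4: not 2>4, acc = 24+4 = 28
k=2,j=5: not 2>5, acc = 28+4 = 32
k=2,j=6: not 2>6, acc = 32+4 = 36
k=2,j=7: not 2>7, acc = 36+4 = 40
k=3,j=3: not 3>3, acc = 40+4 = 44
k=3,j=4: not 3>4, acc = 44+4 = 48
k=3,j=5: not 3>5, acc = 48+4 = 52
k=3,j=6: not 3>6, acc = 52+4 = 56
k=3,j=7: not 3>7, acc = 56+4 = 60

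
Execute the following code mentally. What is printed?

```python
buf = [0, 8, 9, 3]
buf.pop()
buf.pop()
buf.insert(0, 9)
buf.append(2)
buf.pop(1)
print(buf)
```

pop() removes 3 → [0, 8, 9]
pop() removes 9 → [0, 8]
insert 9 at 0 → [9, 0, 8]
append 2 → [9, 0, 8, 2]
pop(1) removes 0 → [9, 8, 2]

[9, 8, 2]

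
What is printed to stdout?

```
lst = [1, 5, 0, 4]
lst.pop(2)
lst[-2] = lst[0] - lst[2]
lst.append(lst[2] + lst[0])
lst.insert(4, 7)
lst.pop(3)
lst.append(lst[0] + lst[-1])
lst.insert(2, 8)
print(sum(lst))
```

25

pop(2) removes 0 → [1, 5, 4]
lst[-2] = lst[0]-lst[2] = 1-4 = -3 → [1, -3, 4]
append lst[2]+lst[0] = 4+1 = 5 → [1, -3, 4, 5]
insert 7 at 4 → [1, -3, 4, 5, 7]
pop(3) removes 5 → [1, -3, 4, 7]
append lst[0]+lst[-1] = 1+7 = 8 → [1, -3, 4, 7, 8]
insert 8 at 2 → [1, -3, 8, 4, 7, 8]
sum = 25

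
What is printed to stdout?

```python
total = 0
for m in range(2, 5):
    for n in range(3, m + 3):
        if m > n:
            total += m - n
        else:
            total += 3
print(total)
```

m=2,n=3: not 2>3, total = 0+3 = 3
m=2,n=4: not 2>4, total = 3+3 = 6
m=3,n=3: not 3>3, total = 6+3 = 9
m=3,n=4: not 3>4, total = 9+3 = 12
m=3,n=5: not 3>5, total = 12+3 = 15
m=4,n=3: 4>3, total = 15+1 = 16
m=4,n=4: not 4>4, total = 16+3 = 19
m=4,n=5: not 4>5, total = 19+3 = 22
m=4,n=6: not 4>6, total = 22+3 = 25

25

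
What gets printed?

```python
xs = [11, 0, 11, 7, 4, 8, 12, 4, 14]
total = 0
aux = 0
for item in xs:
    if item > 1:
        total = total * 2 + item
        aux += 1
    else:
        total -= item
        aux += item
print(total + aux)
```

2542

item=11: >1, total = 0*2+11 = 11; aux=1
item=0: not >1, total = 11-0 = 11; aux=1
item=11: >1, total = 11*2+11 = 33; aux=2
item=7: >1, total = 33*2+7 = 73; aux=3
item=4: >1, total = 73*2+4 = 150; aux=4
item=8: >1, total = 150*2+8 = 308; aux=5
item=12: >1, total = 308*2+12 = 628; aux=6
item=4: >1, total = 628*2+4 = 1260; aux=7
item=14: >1, total = 1260*2+14 = 2534; aux=8
total+aux = 2534+8 = 2542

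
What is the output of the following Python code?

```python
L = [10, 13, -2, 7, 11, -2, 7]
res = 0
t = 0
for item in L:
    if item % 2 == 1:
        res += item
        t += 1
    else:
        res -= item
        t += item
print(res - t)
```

22

item=10: not odd, res = 0-10 = -10; t=10
item=13: odd, res = (-10)+13 = 3; t=11
item=-2: not odd, res = 3-(-2) = 5; t=9
item=7: odd, res = 5+7 = 12; t=10
item=11: odd, res = 12+11 = 23; t=11
item=-2: not odd, res = 23-(-2) = 25; t=9
item=7: odd, res = 25+7 = 32; t=10
res-t = 32-10 = 22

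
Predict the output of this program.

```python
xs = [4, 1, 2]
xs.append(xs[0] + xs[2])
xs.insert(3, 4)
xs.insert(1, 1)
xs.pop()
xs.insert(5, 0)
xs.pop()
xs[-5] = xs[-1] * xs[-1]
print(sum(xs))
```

append xs[0]+xs[2] = 4+2 = 6 → [4, 1, 2, 6]
insert 4 at 3 → [4, 1, 2, 4, 6]
insert 1 at 1 → [4, 1, 1, 2, 4, 6]
pop() removes 6 → [4, 1, 1, 2, 4]
insert 0 at 5 → [4, 1, 1, 2, 4, 0]
pop() removes 0 → [4, 1, 1, 2, 4]
xs[-5] = xs[-1]*xs[-1] = 4*4 = 16 → [16, 1, 1, 2, 4]
sum = 24

24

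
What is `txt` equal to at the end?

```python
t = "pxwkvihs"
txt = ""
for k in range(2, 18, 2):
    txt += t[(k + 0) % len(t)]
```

'wvhpwvhp'

k=2: add t[2]='w' → 'w'
k=4: add t[4]='v' → 'wv'
k=6: add t[6]='h' → 'wvh'
k=8: add t[0]='p' → 'wvhp'
k=10: add t[2]='w' → 'wvhpw'
k=12: add t[4]='v' → 'wvhpwv'
k=14: add t[6]='h' → 'wvhpwvh'
k=16: add t[0]='p' → 'wvhpwvhp'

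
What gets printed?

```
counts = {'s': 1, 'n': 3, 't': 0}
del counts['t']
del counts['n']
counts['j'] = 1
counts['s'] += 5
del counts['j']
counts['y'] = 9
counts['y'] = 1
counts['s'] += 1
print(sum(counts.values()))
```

del 't' → {'s': 1, 'n': 3}
del 'n' → {'s': 1}
counts['j'] = 1 → {'s': 1, 'j': 1}
counts['s'] = 1+5 = 6 → {'s': 6, 'j': 1}
del 'j' → {'s': 6}
counts['y'] = 9 → {'s': 6, 'y': 9}
counts['y'] = 1 → {'s': 6, 'y': 1}
counts['s'] = 6+1 = 7 → {'s': 7, 'y': 1}
sum of values = 8

8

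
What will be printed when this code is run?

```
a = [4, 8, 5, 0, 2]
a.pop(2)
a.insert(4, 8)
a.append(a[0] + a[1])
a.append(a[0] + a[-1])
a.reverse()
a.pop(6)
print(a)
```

pop(2) removes 5 → [4, 8, 0, 2]
insert 8 at 4 → [4, 8, 0, 2, 8]
append a[0]+a[1] = 4+8 = 12 → [4, 8, 0, 2, 8, 12]
append a[0]+a[-1] = 4+12 = 16 → [4, 8, 0, 2, 8, 12, 16]
reverse → [16, 12, 8, 2, 0, 8, 4]
pop(6) removes 4 → [16, 12, 8, 2, 0, 8]

[16, 12, 8, 2, 0, 8]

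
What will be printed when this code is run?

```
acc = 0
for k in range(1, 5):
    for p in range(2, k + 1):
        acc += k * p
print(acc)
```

55

k=2,p=2: acc = 0+4 = 4
k=3,p=2: acc = 4+6 = 10
k=3,p=3: acc = 10+9 = 19
k=4,p=2: acc = 19+8 = 27
k=4,p=3: acc = 27+12 = 39
k=4,p=4: acc = 39+16 = 55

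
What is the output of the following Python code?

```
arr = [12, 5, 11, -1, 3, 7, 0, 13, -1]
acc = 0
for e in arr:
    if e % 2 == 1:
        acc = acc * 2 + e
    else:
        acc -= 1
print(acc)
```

601

e=12: not odd, acc = 0-1 = -1
e=5: odd, acc = (-1)*2+5 = 3
e=11: odd, acc = 3*2+11 = 17
e=-1: odd, acc = 17*2+(-1) = 33
e=3: odd, acc = 33*2+3 = 69
e=7: odd, acc = 69*2+7 = 145
e=0: not odd, acc = 145-1 = 144
e=13: odd, acc = 144*2+13 = 301
e=-1: odd, acc = 301*2+(-1) = 601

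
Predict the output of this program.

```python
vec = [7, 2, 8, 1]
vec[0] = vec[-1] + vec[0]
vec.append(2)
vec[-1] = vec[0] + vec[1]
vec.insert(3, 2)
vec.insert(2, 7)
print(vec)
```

vec[0] = vec[-1]+vec[0] = 1+7 = 8 → [8, 2, 8, 1]
append 2 → [8, 2, 8, 1, 2]
vec[-1] = vec[0]+vec[1] = 8+2 = 10 → [8, 2, 8, 1, 10]
insert 2 at 3 → [8, 2, 8, 2, 1, 10]
insert 7 at 2 → [8, 2, 7, 8, 2, 1, 10]

[8, 2, 7, 8, 2, 1, 10]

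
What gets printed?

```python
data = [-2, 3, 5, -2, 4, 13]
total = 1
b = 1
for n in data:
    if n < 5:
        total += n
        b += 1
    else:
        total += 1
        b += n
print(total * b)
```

138

n=-2: <5, total = 1+(-2) = -1; b=2
n=3: <5, total = (-1)+3 = 2; b=3
n=5: not <5, total = 2+1 = 3; b=8
n=-2: <5, total = 3+(-2) = 1; b=9
n=4: <5, total = 1+4 = 5; b=10
n=13: not <5, total = 5+1 = 6; b=23
total*b = 6*23 = 138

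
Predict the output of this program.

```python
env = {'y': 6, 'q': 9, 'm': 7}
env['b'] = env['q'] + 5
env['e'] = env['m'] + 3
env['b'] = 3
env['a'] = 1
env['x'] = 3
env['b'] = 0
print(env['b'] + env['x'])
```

3

env['b'] = env['q']+5 = 14 → {'y': 6, 'q': 9, 'm': 7, 'b': 14}
env['e'] = env['m']+3 = 10 → {'y': 6, 'q': 9, 'm': 7, 'b': 14, 'e': 10}
env['b'] = 3 → {'y': 6, 'q': 9, 'm': 7, 'b': 3, 'e': 10}
env['a'] = 1 → {'y': 6, 'q': 9, 'm': 7, 'b': 3, 'e': 10, 'a': 1}
env['x'] = 3 → {'y': 6, 'q': 9, 'm': 7, 'b': 3, 'e': 10, 'a': 1, 'x': 3}
env['b'] = 0 → {'y': 6, 'q': 9, 'm': 7, 'b': 0, 'e': 10, 'a': 1, 'x': 3}
env['b']+env['x'] = 0+3 = 3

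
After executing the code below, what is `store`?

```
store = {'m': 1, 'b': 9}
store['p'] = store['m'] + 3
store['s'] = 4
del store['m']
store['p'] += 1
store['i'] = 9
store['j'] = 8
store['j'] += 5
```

store['p'] = store['m']+3 = 4 → {'m': 1, 'b': 9, 'p': 4}
store['s'] = 4 → {'m': 1, 'b': 9, 'p': 4, 's': 4}
del 'm' → {'b': 9, 'p': 4, 's': 4}
store['p'] = 4+1 = 5 → {'b': 9, 'p': 5, 's': 4}
store['i'] = 9 → {'b': 9, 'p': 5, 's': 4, 'i': 9}
store['j'] = 8 → {'b': 9, 'p': 5, 's': 4, 'i': 9, 'j': 8}
store['j'] = 8+5 = 13 → {'b': 9, 'p': 5, 's': 4, 'i': 9, 'j': 13}

{'b': 9, 'p': 5, 's': 4, 'i': 9, 'j': 13}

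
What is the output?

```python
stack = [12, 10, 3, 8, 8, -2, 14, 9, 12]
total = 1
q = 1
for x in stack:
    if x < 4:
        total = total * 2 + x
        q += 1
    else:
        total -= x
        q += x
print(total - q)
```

-223

x=12: not <4, total = 1-12 = -11; q=13
x=10: not <4, total = (-11)-10 = -21; q=23
x=3: <4, total = (-21)*2+3 = -39; q=24
x=8: not <4, total = (-39)-8 = -47; q=32
x=8: not <4, total = (-47)-8 = -55; q=40
x=-2: <4, total = (-55)*2+(-2) = -112; q=41
x=14: not <4, total = (-112)-14 = -126; q=55
x=9: not <4, total = (-126)-9 = -135; q=64
x=12: not <4, total = (-135)-12 = -147; q=76
total-q = (-147)-76 = -223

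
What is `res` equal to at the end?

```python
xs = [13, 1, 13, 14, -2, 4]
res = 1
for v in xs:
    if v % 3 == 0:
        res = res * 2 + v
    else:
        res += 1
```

7

v=13: not %3==0, res = 1+1 = 2
v=1: not %3==0, res = 2+1 = 3
v=13: not %3==0, res = 3+1 = 4
v=14: not %3==0, res = 4+1 = 5
v=-2: not %3==0, res = 5+1 = 6
v=4: not %3==0, res = 6+1 = 7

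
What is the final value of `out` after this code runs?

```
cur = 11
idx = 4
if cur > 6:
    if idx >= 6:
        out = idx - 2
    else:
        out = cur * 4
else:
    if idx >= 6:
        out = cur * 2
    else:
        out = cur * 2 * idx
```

44

cur=11, idx=4
cur > 6 is True; idx >= 6 is False
→ out = cur * 4 = 44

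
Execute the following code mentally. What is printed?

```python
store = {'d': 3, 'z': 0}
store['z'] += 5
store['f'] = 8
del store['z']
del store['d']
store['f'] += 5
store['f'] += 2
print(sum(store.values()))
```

store['z'] = 0+5 = 5 → {'d': 3, 'z': 5}
store['f'] = 8 → {'d': 3, 'z': 5, 'f': 8}
del 'z' → {'d': 3, 'f': 8}
del 'd' → {'f': 8}
store['f'] = 8+5 = 13 → {'f': 13}
store['f'] = 13+2 = 15 → {'f': 15}
sum of values = 15

15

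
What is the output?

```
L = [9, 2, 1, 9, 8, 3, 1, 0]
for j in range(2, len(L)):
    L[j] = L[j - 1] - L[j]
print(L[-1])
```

-20

j=2: L[2] = 2-1 = 1 → [9, 2, 1, 9, 8, 3, 1, 0]
j=3: L[3] = 1-9 = -8 → [9, 2, 1, -8, 8, 3, 1, 0]
j=4: L[4] = (-8)-8 = -16 → [9, 2, 1, -8, -16, 3, 1, 0]
j=5: L[5] = (-16)-3 = -19 → [9, 2, 1, -8, -16, -19, 1, 0]
j=6: L[6] = (-19)-1 = -20 → [9, 2, 1, -8, -16, -19, -20, 0]
j=7: L[7] = (-20)-0 = -20 → [9, 2, 1, -8, -16, -19, -20, -20]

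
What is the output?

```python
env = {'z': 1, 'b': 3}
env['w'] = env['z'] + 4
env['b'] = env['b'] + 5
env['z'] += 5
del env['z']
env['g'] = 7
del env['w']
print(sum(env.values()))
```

15

env['w'] = env['z']+4 = 5 → {'z': 1, 'b': 3, 'w': 5}
env['b'] = env['b']+5 = 8 → {'z': 1, 'b': 8, 'w': 5}
env['z'] = 1+5 = 6 → {'z': 6, 'b': 8, 'w': 5}
del 'z' → {'b': 8, 'w': 5}
env['g'] = 7 → {'b': 8, 'w': 5, 'g': 7}
del 'w' → {'b': 8, 'g': 7}
sum of values = 15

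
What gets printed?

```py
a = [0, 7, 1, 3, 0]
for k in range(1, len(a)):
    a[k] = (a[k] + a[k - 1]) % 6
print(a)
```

[0, 1, 2, 5, 5]

k=1: a[1] = (7+0)%6 = 1 → [0, 1, 1, 3, 0]
k=2: a[2] = (1+1)%6 = 2 → [0, 1, 2, 3, 0]
k=3: a[3] = (3+2)%6 = 5 → [0, 1, 2, 5, 0]
k=4: a[4] = (0+5)%6 = 5 → [0, 1, 2, 5, 5]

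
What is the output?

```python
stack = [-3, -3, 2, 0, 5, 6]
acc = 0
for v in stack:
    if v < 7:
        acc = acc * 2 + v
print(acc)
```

v=-3: <7, acc = 0*2+(-3) = -3
v=-3: <7, acc = (-3)*2+(-3) = -9
v=2: <7, acc = (-9)*2+2 = -16
v=0: <7, acc = (-16)*2+0 = -32
v=5: <7, acc = (-32)*2+5 = -59
v=6: <7, acc = (-59)*2+6 = -112

-112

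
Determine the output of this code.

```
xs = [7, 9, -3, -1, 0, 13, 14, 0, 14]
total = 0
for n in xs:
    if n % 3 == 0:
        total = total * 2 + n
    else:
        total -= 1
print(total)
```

n=7: not %3==0, total = 0-1 = -1
n=9: %3==0, total = (-1)*2+9 = 7
n=-3: %3==0, total = 7*2+(-3) = 11
n=-1: not %3==0, total = 11-1 = 10
n=0: %3==0, total = 10*2+0 = 20
n=13: not %3==0, total = 20-1 = 19
n=14: not %3==0, total = 19-1 = 18
n=0: %3==0, total = 18*2+0 = 36
n=14: not %3==0, total = 36-1 = 35

35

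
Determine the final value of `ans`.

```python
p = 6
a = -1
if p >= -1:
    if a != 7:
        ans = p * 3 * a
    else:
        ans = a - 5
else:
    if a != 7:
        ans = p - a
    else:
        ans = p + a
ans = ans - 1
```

-19

p=6, a=-1
p >= -1 is True; a != 7 is True
→ ans = p * 3 * a = -18
ans = (-18)-1 = -19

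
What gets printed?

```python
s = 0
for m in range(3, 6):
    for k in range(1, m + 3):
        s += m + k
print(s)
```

138

m=3,k=1: s = 0+4 = 4
m=3,k=2: s = 4+5 = 9
m=3,k=3: s = 9+6 = 15
m=3,k=4: s = 15+7 = 22
m=3,k=5: s = 22+8 = 30
m=4,k=1: s = 30+5 = 35
m=4,k=2: s = 35+6 = 41
m=4,k=3: s = 41+7 = 48
m=4,k=4: s = 48+8 = 56
m=4,k=5: s = 56+9 = 65
m=4,k=6: s = 65+10 = 75
m=5,k=1: s = 75+6 = 81
m=5,k=2: s = 81+7 = 88
m=5,k=3: s = 88+8 = 96
m=5,k=4: s = 96+9 = 105
m=5,k=5: s = 105+10 = 115
m=5,k=6: s = 115+11 = 126
m=5,k=7: s = 126+12 = 138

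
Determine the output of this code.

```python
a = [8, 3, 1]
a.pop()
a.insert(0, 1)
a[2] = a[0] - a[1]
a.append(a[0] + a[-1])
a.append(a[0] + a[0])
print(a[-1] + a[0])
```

pop() removes 1 → [8, 3]
insert 1 at 0 → [1, 8, 3]
a[2] = a[0]-a[1] = 1-8 = -7 → [1, 8, -7]
append a[0]+a[-1] = 1+(-7) = -6 → [1, 8, -7, -6]
append a[0]+a[0] = 1+1 = 2 → [1, 8, -7, -6, 2]
a[-1]+a[0] = 2+1 = 3

3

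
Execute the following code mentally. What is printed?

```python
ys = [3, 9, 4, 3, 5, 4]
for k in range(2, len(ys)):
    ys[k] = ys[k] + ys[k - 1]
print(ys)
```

k=2: ys[2] = 4+9 = 13 → [3, 9, 13, 3, 5, 4]
k=3: ys[3] = 3+13 = 16 → [3, 9, 13, 16, 5, 4]
k=4: ys[4] = 5+16 = 21 → [3, 9, 13, 16, 21, 4]
k=5: ys[5] = 4+21 = 25 → [3, 9, 13, 16, 21, 25]

[3, 9, 13, 16, 21, 25]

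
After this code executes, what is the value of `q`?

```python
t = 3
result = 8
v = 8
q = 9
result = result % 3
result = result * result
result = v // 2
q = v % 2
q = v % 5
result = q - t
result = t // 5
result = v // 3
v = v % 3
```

3

result = 8%3 = 2
result = 2*2 = 4
result = 8//2 = 4
q = 8%2 = 0
q = 8%5 = 3
result = 3-3 = 0
result = 3//5 = 0
result = 8//3 = 2
v = 8%3 = 2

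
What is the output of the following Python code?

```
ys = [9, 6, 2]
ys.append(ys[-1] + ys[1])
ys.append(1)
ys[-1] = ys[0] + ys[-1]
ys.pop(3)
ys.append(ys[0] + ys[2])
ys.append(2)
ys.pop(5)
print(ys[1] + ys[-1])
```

17

append ys[-1]+ys[1] = 2+6 = 8 → [9, 6, 2, 8]
append 1 → [9, 6, 2, 8, 1]
ys[-1] = ys[0]+ys[-1] = 9+1 = 10 → [9, 6, 2, 8, 10]
pop(3) removes 8 → [9, 6, 2, 10]
append ys[0]+ys[2] = 9+2 = 11 → [9, 6, 2, 10, 11]
append 2 → [9, 6, 2, 10, 11, 2]
pop(5) removes 2 → [9, 6, 2, 10, 11]
ys[1]+ys[-1] = 6+11 = 17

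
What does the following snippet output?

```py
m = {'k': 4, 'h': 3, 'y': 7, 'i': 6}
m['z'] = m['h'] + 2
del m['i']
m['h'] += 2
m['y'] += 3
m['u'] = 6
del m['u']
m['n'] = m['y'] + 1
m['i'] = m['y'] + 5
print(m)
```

{'k': 4, 'h': 5, 'y': 10, 'z': 5, 'n': 11, 'i': 15}

m['z'] = m['h']+2 = 5 → {'k': 4, 'h': 3, 'y': 7, 'i': 6, 'z': 5}
del 'i' → {'k': 4, 'h': 3, 'y': 7, 'z': 5}
m['h'] = 3+2 = 5 → {'k': 4, 'h': 5, 'y': 7, 'z': 5}
m['y'] = 7+3 = 10 → {'k': 4, 'h': 5, 'y': 10, 'z': 5}
m['u'] = 6 → {'k': 4, 'h': 5, 'y': 10, 'z': 5, 'u': 6}
del 'u' → {'k': 4, 'h': 5, 'y': 10, 'z': 5}
m['n'] = m['y']+1 = 11 → {'k': 4, 'h': 5, 'y': 10, 'z': 5, 'n': 11}
m['i'] = m['y']+5 = 15 → {'k': 4, 'h': 5, 'y': 10, 'z': 5, 'n': 11, 'i': 15}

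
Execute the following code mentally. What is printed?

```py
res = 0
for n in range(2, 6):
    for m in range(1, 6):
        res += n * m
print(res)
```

210

n=2,m=1: res = 0+2 = 2
n=2,m=2: res = 2+4 = 6
n=2,m=3: res = 6+6 = 12
n=2,m=4: res = 12+8 = 20
n=2,m=5: res = 20+10 = 30
n=3,m=1: res = 30+3 = 33
n=3,m=2: res = 33+6 = 39
n=3,m=3: res = 39+9 = 48
n=3,m=4: res = 48+12 = 60
n=3,m=5: res = 60+15 = 75
n=4,m=1: res = 75+4 = 79
n=4,m=2: res = 79+8 = 87
n=4,m=3: res = 87+12 = 99
n=4,m=4: res = 99+16 = 115
n=4,m=5: res = 115+20 = 135
n=5,m=1: res = 135+5 = 140
n=5,m=2: res = 140+10 = 150
n=5,m=3: res = 150+15 = 165
n=5,m=4: res = 165+20 = 185
n=5,m=5: res = 185+25 = 210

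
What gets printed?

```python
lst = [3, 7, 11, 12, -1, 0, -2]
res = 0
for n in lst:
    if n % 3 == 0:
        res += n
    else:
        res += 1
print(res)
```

19

n=3: %3==0, res = 0+3 = 3
n=7: not %3==0, res = 3+1 = 4
n=11: not %3==0, res = 4+1 = 5
n=12: %3==0, res = 5+12 = 17
n=-1: not %3==0, res = 17+1 = 18
n=0: %3==0, res = 18+0 = 18
n=-2: not %3==0, res = 18+1 = 19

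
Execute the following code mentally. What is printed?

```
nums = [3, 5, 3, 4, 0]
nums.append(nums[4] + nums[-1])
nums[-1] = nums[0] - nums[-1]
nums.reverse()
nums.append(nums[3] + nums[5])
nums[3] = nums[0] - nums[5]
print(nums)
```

append nums[4]+nums[-1] = 0+0 = 0 → [3, 5, 3, 4, 0, 0]
nums[-1] = nums[0]-nums[-1] = 3-0 = 3 → [3, 5, 3, 4, 0, 3]
reverse → [3, 0, 4, 3, 5, 3]
append nums[3]+nums[5] = 3+3 = 6 → [3, 0, 4, 3, 5, 3, 6]
nums[3] = nums[0]-nums[5] = 3-3 = 0 → [3, 0, 4, 0, 5, 3, 6]

[3, 0, 4, 0, 5, 3, 6]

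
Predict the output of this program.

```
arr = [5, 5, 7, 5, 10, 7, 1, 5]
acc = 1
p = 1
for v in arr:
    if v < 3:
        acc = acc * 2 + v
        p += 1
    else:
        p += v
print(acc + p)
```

v=5: not <3; p=6
v=5: not <3; p=11
v=7: not <3; p=18
v=5: not <3; p=23
v=10: not <3; p=33
v=7: not <3; p=40
v=1: <3, acc = 1*2+1 = 3; p=41
v=5: not <3; p=46
acc+p = 3+46 = 49

49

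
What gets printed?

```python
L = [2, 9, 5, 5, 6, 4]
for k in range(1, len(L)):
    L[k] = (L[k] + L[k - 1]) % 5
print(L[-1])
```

k=1: L[1] = (9+2)%5 = 1 → [2, 1, 5, 5, 6, 4]
k=2: L[2] = (5+1)%5 = 1 → [2, 1, 1, 5, 6, 4]
k=3: L[3] = (5+1)%5 = 1 → [2, 1, 1, 1, 6, 4]
k=4: L[4] = (6+1)%5 = 2 → [2, 1, 1, 1, 2, 4]
k=5: L[5] = (4+2)%5 = 1 → [2, 1, 1, 1, 2, 1]

1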